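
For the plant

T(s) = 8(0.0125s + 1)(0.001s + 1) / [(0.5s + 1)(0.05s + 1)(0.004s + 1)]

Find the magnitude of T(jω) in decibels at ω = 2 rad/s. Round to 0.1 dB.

15.0 dB

At ω = 2 rad/s:
zero (1 + j2·0.0125) = 1 + j0.025 → |·| ≈ 1.0003, ∠ ≈ 1.43°
zero (1 + j2·0.001) = 1 + j0.002 → |·| ≈ 1, ∠ ≈ 0.11°
pole (1 + j2·0.5) = 1 + j1 → |·| ≈ 1.4142, ∠ ≈ 45.00°
pole (1 + j2·0.05) = 1 + j0.1 → |·| ≈ 1.005, ∠ ≈ 5.71°
pole (1 + j2·0.004) = 1 + j0.008 → |·| ≈ 1, ∠ ≈ 0.46°
|T| = 8 · 1.0003 · 1 / (1.4142 · 1.005 · 1) ≈ 5.6305
Gain = 20 log₁₀(5.6305) ≈ 15.01 dB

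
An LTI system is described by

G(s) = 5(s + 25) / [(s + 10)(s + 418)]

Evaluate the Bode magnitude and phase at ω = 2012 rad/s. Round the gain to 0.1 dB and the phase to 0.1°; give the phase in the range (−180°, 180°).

At s = jω = j2012:
zero (s+25): 25 + j2012 → |·| = √(25²+2012²) = √4048769 ≈ 2012.2, ∠ = arctan(2012/25) ≈ 89.29°
pole (s+10): 10 + j2012 → |·| = √(10²+2012²) = √4048244 ≈ 2012, ∠ = arctan(2012/10) ≈ 89.72°
pole (s+418): 418 + j2012 → |·| = √(418²+2012²) = √4222868 ≈ 2055, ∠ = arctan(2012/418) ≈ 78.26°
|G| = 5 · 2012.2 / 4.1347e+06 ≈ 0.0024333
Gain = 20 log₁₀(0.0024333) ≈ -52.28 dB
∠G = 89.29° − 167.98° = -78.69°

-52.3 dB, -78.7°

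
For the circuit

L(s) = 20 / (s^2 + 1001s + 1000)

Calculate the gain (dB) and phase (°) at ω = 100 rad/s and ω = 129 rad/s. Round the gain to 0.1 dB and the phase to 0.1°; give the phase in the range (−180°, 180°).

ω = 100: -74.0 dB, -95.1°; ω = 129: -76.3 dB, -96.9°

Substitute s = j100:
Numerator: 20 = 20 + j0
Denominator: (j100)^2 + 1001(j100) + 1000 = -9000 + j100100
|N| = √(20² + 0²) ≈ 20, ∠N ≈ 0.00°
|D| = √(9000² + 100100²) ≈ 1.005e+05, ∠D ≈ 95.14°
|L| = 20 / 1.005e+05 ≈ 0.000199
Gain = 20 log₁₀(0.000199) ≈ -74.02 dB
∠L = 0.00° − 95.14° = -95.14°

Substitute s = j129:
Numerator: 20 = 20 + j0
Denominator: (j129)^2 + 1001(j129) + 1000 = -15641 + j129129
|N| = √(20² + 0²) ≈ 20, ∠N ≈ 0.00°
|D| = √(15641² + 129129²) ≈ 1.3007e+05, ∠D ≈ 96.91°
|L| = 20 / 1.3007e+05 ≈ 0.00015376
Gain = 20 log₁₀(0.00015376) ≈ -76.26 dB
∠L = 0.00° − 96.91° = -96.91°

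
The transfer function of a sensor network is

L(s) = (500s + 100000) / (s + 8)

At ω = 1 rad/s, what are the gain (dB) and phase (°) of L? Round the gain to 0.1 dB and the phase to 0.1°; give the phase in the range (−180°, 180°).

Substitute s = j1:
Numerator: 500(j1) + 100000 = 100000 + j500
Denominator: (j1) + 8 = 8 + j1
|N| = √(100000² + 500²) ≈ 1e+05, ∠N ≈ 0.29°
|D| = √(8² + 1²) ≈ 8.0623, ∠D ≈ 7.13°
|L| = 1e+05 / 8.0623 ≈ 12403
Gain = 20 log₁₀(12403) ≈ 81.87 dB
∠L = 0.29° − 7.13° = -6.84°

81.9 dB, -6.8°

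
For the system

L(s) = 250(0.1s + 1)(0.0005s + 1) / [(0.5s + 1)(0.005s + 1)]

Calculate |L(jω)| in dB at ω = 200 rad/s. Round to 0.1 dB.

At ω = 200 rad/s:
zero (1 + j200·0.1) = 1 + j20 → |·| ≈ 20.025, ∠ ≈ 87.14°
zero (1 + j200·0.0005) = 1 + j0.1 → |·| ≈ 1.005, ∠ ≈ 5.71°
pole (1 + j200·0.5) = 1 + j100 → |·| ≈ 100, ∠ ≈ 89.43°
pole (1 + j200·0.005) = 1 + j1 → |·| ≈ 1.4142, ∠ ≈ 45.00°
|L| = 250 · 20.025 · 1.005 / (100 · 1.4142) ≈ 35.577
Gain = 20 log₁₀(35.577) ≈ 31.02 dB

31.0 dB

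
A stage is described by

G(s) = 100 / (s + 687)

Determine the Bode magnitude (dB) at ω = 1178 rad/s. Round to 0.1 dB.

-22.7 dB

Substitute s = j1178:
Numerator: 100 = 100 + j0
Denominator: (j1178) + 687 = 687 + j1178
|N| = √(100² + 0²) ≈ 100, ∠N ≈ 0.00°
|D| = √(687² + 1178²) ≈ 1363.7, ∠D ≈ 59.75°
|G| = 100 / 1363.7 ≈ 0.07333
Gain = 20 log₁₀(0.07333) ≈ -22.69 dB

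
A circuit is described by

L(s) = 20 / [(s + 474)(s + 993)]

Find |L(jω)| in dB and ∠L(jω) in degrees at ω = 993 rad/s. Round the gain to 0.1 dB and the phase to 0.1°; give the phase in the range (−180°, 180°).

At s = jω = j993:
pole (s+474): 474 + j993 → |·| = √(474²+993²) = √1210725 ≈ 1100.3, ∠ = arctan(993/474) ≈ 64.48°
pole (s+993): 993 + j993 → |·| = √(993²+993²) = √1972098 ≈ 1404.3, ∠ = arctan(993/993) ≈ 45.00°
|L| = 20 / 1.5452e+06 ≈ 1.2943e-05
Gain = 20 log₁₀(1.2943e-05) ≈ -97.76 dB
∠L = 0.00° − 109.48° = -109.48°

-97.8 dB, -109.5°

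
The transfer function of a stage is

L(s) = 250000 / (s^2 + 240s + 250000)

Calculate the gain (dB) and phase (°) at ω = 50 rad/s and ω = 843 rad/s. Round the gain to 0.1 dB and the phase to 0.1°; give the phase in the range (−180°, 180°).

ω = 50: 0.1 dB, -2.8°; ω = 843: -6.1 dB, -156.3°

At s = jω = j50:
quadratic: (j50)² + 240·j50 + 250000 = 247500 + j12000 → |·| ≈ 2.4779e+05, ∠ ≈ 2.78°
|L| = 250000 / 2.4779e+05 ≈ 1.0089
Gain = 20 log₁₀(1.0089) ≈ 0.08 dB
∠L = 0.00° − 2.78° = -2.78°

At s = jω = j843:
quadratic: (j843)² + 240·j843 + 250000 = -460649 + j202320 → |·| ≈ 5.0312e+05, ∠ ≈ 156.29°
|L| = 250000 / 5.0312e+05 ≈ 0.4969
Gain = 20 log₁₀(0.4969) ≈ -6.07 dB
∠L = 0.00° − 156.29° = -156.29°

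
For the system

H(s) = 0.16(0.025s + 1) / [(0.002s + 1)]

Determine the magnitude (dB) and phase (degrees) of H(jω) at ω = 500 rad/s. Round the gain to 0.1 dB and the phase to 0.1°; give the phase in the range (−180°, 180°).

3.0 dB, 40.4°

At ω = 500 rad/s:
zero (1 + j500·0.025) = 1 + j12.5 → |·| ≈ 12.54, ∠ ≈ 85.43°
pole (1 + j500·0.002) = 1 + j1 → |·| ≈ 1.4142, ∠ ≈ 45.00°
|H| = 0.16 · 12.54 / (1.4142) ≈ 1.4188
Gain = 20 log₁₀(1.4188) ≈ 3.04 dB
∠H = (85.43°) − (45.00°) = 40.43°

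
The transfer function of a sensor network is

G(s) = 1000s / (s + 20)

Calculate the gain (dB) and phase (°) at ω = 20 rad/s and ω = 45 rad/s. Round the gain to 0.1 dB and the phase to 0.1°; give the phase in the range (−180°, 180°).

ω = 20: 57.0 dB, 45.0°; ω = 45: 59.2 dB, 24.0°

At s = jω = j20:
zero at origin: s = j20 → |·| = 20, ∠ = 90.00°
pole (s+20): 20 + j20 → |·| = √(20²+20²) = √800 ≈ 28.284, ∠ = arctan(20/20) ≈ 45.00°
|G| = 1000 · 20 / 28.284 ≈ 707.11
Gain = 20 log₁₀(707.11) ≈ 56.99 dB
∠G = 90.00° − 45.00° = 45.00°

At s = jω = j45:
zero at origin: s = j45 → |·| = 45, ∠ = 90.00°
pole (s+20): 20 + j45 → |·| = √(20²+45²) = √2425 ≈ 49.244, ∠ = arctan(45/20) ≈ 66.04°
|G| = 1000 · 45 / 49.244 ≈ 913.82
Gain = 20 log₁₀(913.82) ≈ 59.22 dB
∠G = 90.00° − 66.04° = 23.96°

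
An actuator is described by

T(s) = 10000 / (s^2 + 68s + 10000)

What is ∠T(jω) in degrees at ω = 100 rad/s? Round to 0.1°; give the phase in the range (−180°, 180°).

At s = jω = j100:
quadratic: (j100)² + 68·j100 + 10000 = 0 + j6800 → |·| ≈ 6800, ∠ ≈ 90.00°
∠T = 0.00° − 90.00° = -90.00°

-90.0°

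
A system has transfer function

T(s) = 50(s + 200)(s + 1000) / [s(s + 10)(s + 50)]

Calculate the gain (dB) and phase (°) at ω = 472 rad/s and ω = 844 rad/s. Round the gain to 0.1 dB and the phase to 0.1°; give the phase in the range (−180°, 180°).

ω = 472: -11.4 dB, -170.4°; ω = 844: -20.5 dB, -149.1°

At s = jω = j472:
zero (s+200): 200 + j472 → |·| = √(200²+472²) = √262784 ≈ 512.62, ∠ = arctan(472/200) ≈ 67.04°
zero (s+1000): 1000 + j472 → |·| = √(1000²+472²) = √1222784 ≈ 1105.8, ∠ = arctan(472/1000) ≈ 25.27°
pole (s+10): 10 + j472 → |·| = √(10²+472²) = √222884 ≈ 472.11, ∠ = arctan(472/10) ≈ 88.79°
pole (s+50): 50 + j472 → |·| = √(50²+472²) = √225284 ≈ 474.64, ∠ = arctan(472/50) ≈ 83.95°
pole at origin: |s| = 472, ∠ = 90.00° (in denominator)
|T| = 50 · 5.6686e+05 / 1.0577e+08 ≈ 0.26797
Gain = 20 log₁₀(0.26797) ≈ -11.44 dB
∠T = 92.31° − 262.74° = -170.43°

At s = jω = j844:
zero (s+200): 200 + j844 → |·| = √(200²+844²) = √752336 ≈ 867.37, ∠ = arctan(844/200) ≈ 76.67°
zero (s+1000): 1000 + j844 → |·| = √(1000²+844²) = √1712336 ≈ 1308.6, ∠ = arctan(844/1000) ≈ 40.16°
pole (s+10): 10 + j844 → |·| = √(10²+844²) = √712436 ≈ 844.06, ∠ = arctan(844/10) ≈ 89.32°
pole (s+50): 50 + j844 → |·| = √(50²+844²) = √714836 ≈ 845.48, ∠ = arctan(844/50) ≈ 86.61°
pole at origin: |s| = 844, ∠ = 90.00° (in denominator)
|T| = 50 · 1.135e+06 / 6.0231e+08 ≈ 0.094221
Gain = 20 log₁₀(0.094221) ≈ -20.52 dB
∠T = 116.83° − 265.93° = -149.10°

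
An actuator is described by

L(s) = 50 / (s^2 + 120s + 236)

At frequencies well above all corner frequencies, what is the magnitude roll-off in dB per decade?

Each pole contributes −20 dB/decade at high frequency; each zero contributes +20 dB/decade.
Net: 0 zero(s) − 2 pole(s) → -40 dB/decade.

-40 dB/decade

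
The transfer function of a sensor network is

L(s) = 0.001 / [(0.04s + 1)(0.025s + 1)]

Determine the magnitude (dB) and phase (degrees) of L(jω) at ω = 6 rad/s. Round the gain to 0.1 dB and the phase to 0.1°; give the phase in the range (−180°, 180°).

-60.3 dB, -22.0°

At ω = 6 rad/s:
pole (1 + j6·0.04) = 1 + j0.24 → |·| ≈ 1.0284, ∠ ≈ 13.50°
pole (1 + j6·0.025) = 1 + j0.15 → |·| ≈ 1.0112, ∠ ≈ 8.53°
|L| = 0.001 · 1 / (1.0284 · 1.0112) ≈ 0.00096161
Gain = 20 log₁₀(0.00096161) ≈ -60.34 dB
∠L = (0°) − (13.50° + 8.53°) = -22.03°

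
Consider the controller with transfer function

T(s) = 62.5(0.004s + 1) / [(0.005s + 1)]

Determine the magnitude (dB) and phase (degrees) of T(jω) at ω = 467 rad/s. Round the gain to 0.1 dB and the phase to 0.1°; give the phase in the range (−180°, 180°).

At ω = 467 rad/s:
zero (1 + j467·0.004) = 1 + j1.868 → |·| ≈ 2.1188, ∠ ≈ 61.84°
pole (1 + j467·0.005) = 1 + j2.335 → |·| ≈ 2.5401, ∠ ≈ 66.82°
|T| = 62.5 · 2.1188 / (2.5401) ≈ 52.134
Gain = 20 log₁₀(52.134) ≈ 34.34 dB
∠T = (61.84°) − (66.82°) = -4.98°

34.3 dB, -5.0°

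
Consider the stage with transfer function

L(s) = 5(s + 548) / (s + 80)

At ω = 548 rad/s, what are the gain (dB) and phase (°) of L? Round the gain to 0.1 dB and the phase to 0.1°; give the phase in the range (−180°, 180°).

16.9 dB, -36.7°

At s = jω = j548:
zero (s+548): 548 + j548 → |·| = √(548²+548²) = √600608 ≈ 774.99, ∠ = arctan(548/548) ≈ 45.00°
pole (s+80): 80 + j548 → |·| = √(80²+548²) = √306704 ≈ 553.81, ∠ = arctan(548/80) ≈ 81.69°
|L| = 5 · 774.99 / 553.81 ≈ 6.9969
Gain = 20 log₁₀(6.9969) ≈ 16.90 dB
∠L = 45.00° − 81.69° = -36.69°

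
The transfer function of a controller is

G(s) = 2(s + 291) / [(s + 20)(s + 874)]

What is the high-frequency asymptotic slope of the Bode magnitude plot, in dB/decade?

-20 dB/decade

Each pole contributes −20 dB/decade at high frequency; each zero contributes +20 dB/decade.
Net: 1 zero(s) − 2 pole(s) → -20 dB/decade.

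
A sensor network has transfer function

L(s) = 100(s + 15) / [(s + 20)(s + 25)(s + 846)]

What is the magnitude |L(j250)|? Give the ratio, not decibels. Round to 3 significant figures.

0.000451

At s = jω = j250:
zero (s+15): 15 + j250 → |·| = √(15²+250²) = √62725 ≈ 250.45, ∠ = arctan(250/15) ≈ 86.57°
pole (s+20): 20 + j250 → |·| = √(20²+250²) = √62900 ≈ 250.8, ∠ = arctan(250/20) ≈ 85.43°
pole (s+25): 25 + j250 → |·| = √(25²+250²) = √63125 ≈ 251.25, ∠ = arctan(250/25) ≈ 84.29°
pole (s+846): 846 + j250 → |·| = √(846²+250²) = √778216 ≈ 882.17, ∠ = arctan(250/846) ≈ 16.46°
|L| = 100 · 250.45 / 5.5589e+07 ≈ 0.00045054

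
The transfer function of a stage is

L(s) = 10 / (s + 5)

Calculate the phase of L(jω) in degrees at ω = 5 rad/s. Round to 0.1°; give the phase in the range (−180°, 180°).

-45.0°

At s = jω = j5:
pole (s+5): 5 + j5 → |·| = √(5²+5²) = √50 ≈ 7.0711, ∠ = arctan(5/5) ≈ 45.00°
∠L = 0.00° − 45.00° = -45.00°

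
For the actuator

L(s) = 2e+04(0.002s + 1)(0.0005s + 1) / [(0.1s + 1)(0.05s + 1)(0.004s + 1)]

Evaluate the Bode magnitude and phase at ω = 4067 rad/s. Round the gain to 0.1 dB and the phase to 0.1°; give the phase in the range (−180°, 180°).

-11.2 dB, -119.3°

At ω = 4067 rad/s:
zero (1 + j4067·0.002) = 1 + j8.134 → |·| ≈ 8.1952, ∠ ≈ 82.99°
zero (1 + j4067·0.0005) = 1 + j2.0335 → |·| ≈ 2.2661, ∠ ≈ 63.81°
pole (1 + j4067·0.1) = 1 + j406.7 → |·| ≈ 406.7, ∠ ≈ 89.86°
pole (1 + j4067·0.05) = 1 + j203.35 → |·| ≈ 203.35, ∠ ≈ 89.72°
pole (1 + j4067·0.004) = 1 + j16.268 → |·| ≈ 16.299, ∠ ≈ 86.48°
|L| = 2e+04 · 8.1952 · 2.2661 / (406.7 · 203.35 · 16.299) ≈ 0.27554
Gain = 20 log₁₀(0.27554) ≈ -11.20 dB
∠L = (82.99° + 63.81°) − (89.86° + 89.72° + 86.48°) = -119.26°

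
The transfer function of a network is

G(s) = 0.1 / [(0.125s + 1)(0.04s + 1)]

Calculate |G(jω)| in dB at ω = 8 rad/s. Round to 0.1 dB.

-23.4 dB

At ω = 8 rad/s:
pole (1 + j8·0.125) = 1 + j1 → |·| ≈ 1.4142, ∠ ≈ 45.00°
pole (1 + j8·0.04) = 1 + j0.32 → |·| ≈ 1.05, ∠ ≈ 17.74°
|G| = 0.1 · 1 / (1.4142 · 1.05) ≈ 0.067344
Gain = 20 log₁₀(0.067344) ≈ -23.43 dB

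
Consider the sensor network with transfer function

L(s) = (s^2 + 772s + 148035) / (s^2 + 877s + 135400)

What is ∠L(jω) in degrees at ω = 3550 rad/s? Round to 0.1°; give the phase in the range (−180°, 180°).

1.6°

Substitute s = j3550:
Numerator: (j3550)^2 + 772(j3550) + 148035 = -12454465 + j2740600
Denominator: (j3550)^2 + 877(j3550) + 135400 = -12467100 + j3113350
|N| = √(12454465² + 2740600²) ≈ 1.2752e+07, ∠N ≈ 167.59°
|D| = √(12467100² + 3113350²) ≈ 1.285e+07, ∠D ≈ 165.98°
∠L = 167.59° − 165.98° = 1.61°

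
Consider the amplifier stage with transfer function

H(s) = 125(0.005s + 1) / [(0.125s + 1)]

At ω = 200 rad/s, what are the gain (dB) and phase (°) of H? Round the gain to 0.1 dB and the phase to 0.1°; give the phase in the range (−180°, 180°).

At ω = 200 rad/s:
zero (1 + j200·0.005) = 1 + j1 → |·| ≈ 1.4142, ∠ ≈ 45.00°
pole (1 + j200·0.125) = 1 + j25 → |·| ≈ 25.02, ∠ ≈ 87.71°
|H| = 125 · 1.4142 / (25.02) ≈ 7.0653
Gain = 20 log₁₀(7.0653) ≈ 16.98 dB
∠H = (45.00°) − (87.71°) = -42.71°

17.0 dB, -42.7°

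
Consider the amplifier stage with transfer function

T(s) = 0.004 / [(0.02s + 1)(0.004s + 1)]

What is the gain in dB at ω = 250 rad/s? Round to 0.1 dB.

-65.1 dB

At ω = 250 rad/s:
pole (1 + j250·0.02) = 1 + j5 → |·| ≈ 5.099, ∠ ≈ 78.69°
pole (1 + j250·0.004) = 1 + j1 → |·| ≈ 1.4142, ∠ ≈ 45.00°
|T| = 0.004 · 1 / (5.099 · 1.4142) ≈ 0.00055471
Gain = 20 log₁₀(0.00055471) ≈ -65.12 dB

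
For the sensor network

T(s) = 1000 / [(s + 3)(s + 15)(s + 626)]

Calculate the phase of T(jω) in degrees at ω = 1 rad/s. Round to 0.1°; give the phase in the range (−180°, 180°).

At s = jω = j1:
pole (s+3): 3 + j1 → |·| = √(3²+1²) = √10 ≈ 3.1623, ∠ = arctan(1/3) ≈ 18.43°
pole (s+15): 15 + j1 → |·| = √(15²+1²) = √226 ≈ 15.033, ∠ = arctan(1/15) ≈ 3.81°
pole (s+626): 626 + j1 → |·| = √(626²+1²) = √391877 ≈ 626, ∠ = arctan(1/626) ≈ 0.09°
∠T = 0.00° − 22.33° = -22.33°

-22.3°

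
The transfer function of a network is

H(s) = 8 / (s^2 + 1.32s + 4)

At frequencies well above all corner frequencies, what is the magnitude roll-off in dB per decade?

Each pole contributes −20 dB/decade at high frequency; each zero contributes +20 dB/decade.
Net: 0 zero(s) − 2 pole(s) → -40 dB/decade.

-40 dB/decade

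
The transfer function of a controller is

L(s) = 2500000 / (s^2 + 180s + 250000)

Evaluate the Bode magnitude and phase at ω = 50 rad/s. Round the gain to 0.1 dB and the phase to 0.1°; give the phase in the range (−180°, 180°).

At s = jω = j50:
quadratic: (j50)² + 180·j50 + 250000 = 247500 + j9000 → |·| ≈ 2.4766e+05, ∠ ≈ 2.08°
|L| = 2500000 / 2.4766e+05 ≈ 10.094
Gain = 20 log₁₀(10.094) ≈ 20.08 dB
∠L = 0.00° − 2.08° = -2.08°

20.1 dB, -2.1°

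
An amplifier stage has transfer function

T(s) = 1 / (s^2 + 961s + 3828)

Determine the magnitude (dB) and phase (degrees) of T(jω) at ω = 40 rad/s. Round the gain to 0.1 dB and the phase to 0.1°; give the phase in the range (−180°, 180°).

-91.7 dB, -86.7°

Substitute s = j40:
Numerator: 1 = 1 + j0
Denominator: (j40)^2 + 961(j40) + 3828 = 2228 + j38440
|N| = √(1² + 0²) ≈ 1, ∠N ≈ 0.00°
|D| = √(2228² + 38440²) ≈ 38505, ∠D ≈ 86.68°
|T| = 1 / 38505 ≈ 2.5971e-05
Gain = 20 log₁₀(2.5971e-05) ≈ -91.71 dB
∠T = 0.00° − 86.68° = -86.68°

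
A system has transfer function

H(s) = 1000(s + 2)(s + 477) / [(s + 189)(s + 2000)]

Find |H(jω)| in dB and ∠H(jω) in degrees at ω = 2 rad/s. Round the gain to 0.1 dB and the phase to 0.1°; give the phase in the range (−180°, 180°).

At s = jω = j2:
zero (s+2): 2 + j2 → |·| = √(2²+2²) = √8 ≈ 2.8284, ∠ = arctan(2/2) ≈ 45.00°
zero (s+477): 477 + j2 → |·| = √(477²+2²) = √227533 ≈ 477, ∠ = arctan(2/477) ≈ 0.24°
pole (s+189): 189 + j2 → |·| = √(189²+2²) = √35725 ≈ 189.01, ∠ = arctan(2/189) ≈ 0.61°
pole (s+2000): 2000 + j2 → |·| = √(2000²+2²) = √4000004 ≈ 2000, ∠ = arctan(2/2000) ≈ 0.06°
|H| = 1000 · 1349.1 / 3.7802e+05 ≈ 3.5689
Gain = 20 log₁₀(3.5689) ≈ 11.05 dB
∠H = 45.24° − 0.67° = 44.57°

11.1 dB, 44.6°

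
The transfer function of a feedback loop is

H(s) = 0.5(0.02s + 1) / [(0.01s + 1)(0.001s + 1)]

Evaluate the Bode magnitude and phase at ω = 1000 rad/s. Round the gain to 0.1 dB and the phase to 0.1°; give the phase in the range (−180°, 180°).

At ω = 1000 rad/s:
zero (1 + j1000·0.02) = 1 + j20 → |·| ≈ 20.025, ∠ ≈ 87.14°
pole (1 + j1000·0.01) = 1 + j10 → |·| ≈ 10.05, ∠ ≈ 84.29°
pole (1 + j1000·0.001) = 1 + j1 → |·| ≈ 1.4142, ∠ ≈ 45.00°
|H| = 0.5 · 20.025 / (10.05 · 1.4142) ≈ 0.70448
Gain = 20 log₁₀(0.70448) ≈ -3.04 dB
∠H = (87.14°) − (84.29° + 45.00°) = -42.15°

-3.0 dB, -42.2°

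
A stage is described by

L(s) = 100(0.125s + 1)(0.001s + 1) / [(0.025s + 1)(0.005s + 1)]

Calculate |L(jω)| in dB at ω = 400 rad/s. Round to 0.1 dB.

At ω = 400 rad/s:
zero (1 + j400·0.125) = 1 + j50 → |·| ≈ 50.01, ∠ ≈ 88.85°
zero (1 + j400·0.001) = 1 + j0.4 → |·| ≈ 1.077, ∠ ≈ 21.80°
pole (1 + j400·0.025) = 1 + j10 → |·| ≈ 10.05, ∠ ≈ 84.29°
pole (1 + j400·0.005) = 1 + j2 → |·| ≈ 2.2361, ∠ ≈ 63.43°
|L| = 100 · 50.01 · 1.077 / (10.05 · 2.2361) ≈ 239.67
Gain = 20 log₁₀(239.67) ≈ 47.59 dB

47.6 dB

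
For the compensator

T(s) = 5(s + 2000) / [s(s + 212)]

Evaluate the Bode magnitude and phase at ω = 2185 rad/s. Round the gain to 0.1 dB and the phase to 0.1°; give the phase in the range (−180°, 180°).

-50.2 dB, -126.9°

At s = jω = j2185:
zero (s+2000): 2000 + j2185 → |·| = √(2000²+2185²) = √8774225 ≈ 2962.1, ∠ = arctan(2185/2000) ≈ 47.53°
pole (s+212): 212 + j2185 → |·| = √(212²+2185²) = √4819169 ≈ 2195.3, ∠ = arctan(2185/212) ≈ 84.46°
pole at origin: |s| = 2185, ∠ = 90.00° (in denominator)
|T| = 5 · 2962.1 / 4.7967e+06 ≈ 0.0030876
Gain = 20 log₁₀(0.0030876) ≈ -50.21 dB
∠T = 47.53° − 174.46° = -126.93°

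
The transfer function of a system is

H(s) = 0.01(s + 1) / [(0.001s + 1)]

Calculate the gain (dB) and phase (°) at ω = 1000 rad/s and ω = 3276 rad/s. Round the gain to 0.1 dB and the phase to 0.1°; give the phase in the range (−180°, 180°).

At ω = 1000 rad/s:
zero (1 + j1000·1) = 1 + j1000 → |·| ≈ 1000, ∠ ≈ 89.94°
pole (1 + j1000·0.001) = 1 + j1 → |·| ≈ 1.4142, ∠ ≈ 45.00°
|H| = 0.01 · 1000 / (1.4142) ≈ 7.0711
Gain = 20 log₁₀(7.0711) ≈ 16.99 dB
∠H = (89.94°) − (45.00°) = 44.94°

At ω = 3276 rad/s:
zero (1 + j3276·1) = 1 + j3276 → |·| ≈ 3276, ∠ ≈ 89.98°
pole (1 + j3276·0.001) = 1 + j3.276 → |·| ≈ 3.4252, ∠ ≈ 73.03°
|H| = 0.01 · 3276 / (3.4252) ≈ 9.5644
Gain = 20 log₁₀(9.5644) ≈ 19.61 dB
∠H = (89.98°) − (73.03°) = 16.95°

ω = 1000: 17.0 dB, 44.9°; ω = 3276: 19.6 dB, 17.0°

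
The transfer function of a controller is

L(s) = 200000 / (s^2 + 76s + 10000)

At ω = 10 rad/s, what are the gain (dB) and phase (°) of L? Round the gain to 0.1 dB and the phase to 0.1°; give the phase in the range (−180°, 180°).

26.1 dB, -4.4°

At s = jω = j10:
quadratic: (j10)² + 76·j10 + 10000 = 9900 + j760 → |·| ≈ 9929.1, ∠ ≈ 4.39°
|L| = 200000 / 9929.1 ≈ 20.143
Gain = 20 log₁₀(20.143) ≈ 26.08 dB
∠L = 0.00° − 4.39° = -4.39°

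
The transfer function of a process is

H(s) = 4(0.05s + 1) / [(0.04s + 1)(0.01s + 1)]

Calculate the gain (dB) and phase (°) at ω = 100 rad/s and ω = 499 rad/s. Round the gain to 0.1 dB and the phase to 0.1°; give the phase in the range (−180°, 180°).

At ω = 100 rad/s:
zero (1 + j100·0.05) = 1 + j5 → |·| ≈ 5.099, ∠ ≈ 78.69°
pole (1 + j100·0.04) = 1 + j4 → |·| ≈ 4.1231, ∠ ≈ 75.96°
pole (1 + j100·0.01) = 1 + j1 → |·| ≈ 1.4142, ∠ ≈ 45.00°
|H| = 4 · 5.099 / (4.1231 · 1.4142) ≈ 3.4979
Gain = 20 log₁₀(3.4979) ≈ 10.88 dB
∠H = (78.69°) − (75.96° + 45.00°) = -42.27°

At ω = 499 rad/s:
zero (1 + j499·0.05) = 1 + j24.95 → |·| ≈ 24.97, ∠ ≈ 87.70°
pole (1 + j499·0.04) = 1 + j19.96 → |·| ≈ 19.985, ∠ ≈ 87.13°
pole (1 + j499·0.01) = 1 + j4.99 → |·| ≈ 5.0892, ∠ ≈ 78.67°
|H| = 4 · 24.97 / (19.985 · 5.0892) ≈ 0.98203
Gain = 20 log₁₀(0.98203) ≈ -0.16 dB
∠H = (87.70°) − (87.13° + 78.67°) = -78.10°

ω = 100: 10.9 dB, -42.3°; ω = 499: -0.2 dB, -78.1°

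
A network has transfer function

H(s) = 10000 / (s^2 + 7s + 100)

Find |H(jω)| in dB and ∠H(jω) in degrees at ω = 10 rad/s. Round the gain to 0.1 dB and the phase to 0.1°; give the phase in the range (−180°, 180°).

43.1 dB, -90.0°

At s = jω = j10:
quadratic: (j10)² + 7·j10 + 100 = 0 + j70 → |·| ≈ 70, ∠ ≈ 90.00°
|H| = 10000 / 70 ≈ 142.86
Gain = 20 log₁₀(142.86) ≈ 43.10 dB
∠H = 0.00° − 90.00° = -90.00°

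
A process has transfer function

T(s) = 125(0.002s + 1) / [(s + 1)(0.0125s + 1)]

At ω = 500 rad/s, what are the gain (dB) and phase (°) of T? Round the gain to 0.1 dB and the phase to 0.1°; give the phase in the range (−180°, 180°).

-25.1 dB, -125.8°

At ω = 500 rad/s:
zero (1 + j500·0.002) = 1 + j1 → |·| ≈ 1.4142, ∠ ≈ 45.00°
pole (1 + j500·1) = 1 + j500 → |·| ≈ 500, ∠ ≈ 89.89°
pole (1 + j500·0.0125) = 1 + j6.25 → |·| ≈ 6.3295, ∠ ≈ 80.91°
|T| = 125 · 1.4142 / (500 · 6.3295) ≈ 0.055857
Gain = 20 log₁₀(0.055857) ≈ -25.06 dB
∠T = (45.00°) − (89.89° + 80.91°) = -125.80°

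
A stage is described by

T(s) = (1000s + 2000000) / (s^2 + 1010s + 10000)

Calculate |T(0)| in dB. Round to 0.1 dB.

46.0 dB

T(0) = 2000000 / 10000 = 200
20 log₁₀(200) ≈ 46.02 dB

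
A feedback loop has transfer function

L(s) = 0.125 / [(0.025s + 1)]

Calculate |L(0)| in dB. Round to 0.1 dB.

L(0) = 0.125 · 1 / 1 = 0.125
20 log₁₀(0.125) ≈ -18.06 dB

-18.1 dB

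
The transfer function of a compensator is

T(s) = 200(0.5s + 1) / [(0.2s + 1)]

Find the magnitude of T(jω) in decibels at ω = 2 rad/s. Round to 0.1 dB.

48.4 dB

At ω = 2 rad/s:
zero (1 + j2·0.5) = 1 + j1 → |·| ≈ 1.4142, ∠ ≈ 45.00°
pole (1 + j2·0.2) = 1 + j0.4 → |·| ≈ 1.077, ∠ ≈ 21.80°
|T| = 200 · 1.4142 / (1.077) ≈ 262.62
Gain = 20 log₁₀(262.62) ≈ 48.39 dB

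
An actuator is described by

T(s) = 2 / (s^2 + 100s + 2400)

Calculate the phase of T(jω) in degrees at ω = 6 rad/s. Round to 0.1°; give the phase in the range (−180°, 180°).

-14.2°

Substitute s = j6:
Numerator: 2 = 2 + j0
Denominator: (j6)^2 + 100(j6) + 2400 = 2364 + j600
|N| = √(2² + 0²) ≈ 2, ∠N ≈ 0.00°
|D| = √(2364² + 600²) ≈ 2439, ∠D ≈ 14.24°
∠T = 0.00° − 14.24° = -14.24°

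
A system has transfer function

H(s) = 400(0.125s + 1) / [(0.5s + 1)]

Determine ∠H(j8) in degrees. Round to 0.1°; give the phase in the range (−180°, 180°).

At ω = 8 rad/s:
zero (1 + j8·0.125) = 1 + j1 → |·| ≈ 1.4142, ∠ ≈ 45.00°
pole (1 + j8·0.5) = 1 + j4 → |·| ≈ 4.1231, ∠ ≈ 75.96°
∠H = (45.00°) − (75.96°) = -30.96°

-31.0°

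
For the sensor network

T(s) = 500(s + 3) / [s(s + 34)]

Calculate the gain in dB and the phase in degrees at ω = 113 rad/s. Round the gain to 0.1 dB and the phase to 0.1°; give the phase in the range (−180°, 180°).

12.5 dB, -74.8°

At s = jω = j113:
zero (s+3): 3 + j113 → |·| = √(3²+113²) = √12778 ≈ 113.04, ∠ = arctan(113/3) ≈ 88.48°
pole (s+34): 34 + j113 → |·| = √(34²+113²) = √13925 ≈ 118, ∠ = arctan(113/34) ≈ 73.25°
pole at origin: |s| = 113, ∠ = 90.00° (in denominator)
|T| = 500 · 113.04 / 13334 ≈ 4.2388
Gain = 20 log₁₀(4.2388) ≈ 12.54 dB
∠T = 88.48° − 163.25° = -74.77°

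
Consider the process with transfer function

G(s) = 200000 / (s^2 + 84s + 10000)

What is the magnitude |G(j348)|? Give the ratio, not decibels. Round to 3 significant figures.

1.74

At s = jω = j348:
quadratic: (j348)² + 84·j348 + 10000 = -111104 + j29232 → |·| ≈ 1.1489e+05, ∠ ≈ 165.26°
|G| = 200000 / 1.1489e+05 ≈ 1.7408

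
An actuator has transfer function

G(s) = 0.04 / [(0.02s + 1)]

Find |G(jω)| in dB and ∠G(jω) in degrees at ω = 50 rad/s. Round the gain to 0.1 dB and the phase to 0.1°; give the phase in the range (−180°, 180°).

-31.0 dB, -45.0°

At ω = 50 rad/s:
pole (1 + j50·0.02) = 1 + j1 → |·| ≈ 1.4142, ∠ ≈ 45.00°
|G| = 0.04 · 1 / (1.4142) ≈ 0.028285
Gain = 20 log₁₀(0.028285) ≈ -30.97 dB
∠G = (0°) − (45.00°) = -45.00°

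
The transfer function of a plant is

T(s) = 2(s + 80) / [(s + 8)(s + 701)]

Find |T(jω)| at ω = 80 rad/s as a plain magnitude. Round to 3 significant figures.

0.00399

At s = jω = j80:
zero (s+80): 80 + j80 → |·| = √(80²+80²) = √12800 ≈ 113.14, ∠ = arctan(80/80) ≈ 45.00°
pole (s+8): 8 + j80 → |·| = √(8²+80²) = √6464 ≈ 80.399, ∠ = arctan(80/8) ≈ 84.29°
pole (s+701): 701 + j80 → |·| = √(701²+80²) = √497801 ≈ 705.55, ∠ = arctan(80/701) ≈ 6.51°
|T| = 2 · 113.14 / 56726 ≈ 0.003989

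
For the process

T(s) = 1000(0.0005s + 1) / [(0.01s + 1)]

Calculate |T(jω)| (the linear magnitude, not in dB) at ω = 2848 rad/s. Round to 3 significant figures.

61.1

At ω = 2848 rad/s:
zero (1 + j2848·0.0005) = 1 + j1.424 → |·| ≈ 1.7401, ∠ ≈ 54.92°
pole (1 + j2848·0.01) = 1 + j28.48 → |·| ≈ 28.498, ∠ ≈ 87.99°
|T| = 1000 · 1.7401 / (28.498) ≈ 61.06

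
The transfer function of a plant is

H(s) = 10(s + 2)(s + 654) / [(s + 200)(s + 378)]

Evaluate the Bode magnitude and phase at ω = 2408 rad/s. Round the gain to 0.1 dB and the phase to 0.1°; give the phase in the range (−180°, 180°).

At s = jω = j2408:
zero (s+2): 2 + j2408 → |·| = √(2²+2408²) = √5798468 ≈ 2408, ∠ = arctan(2408/2) ≈ 89.95°
zero (s+654): 654 + j2408 → |·| = √(654²+2408²) = √6226180 ≈ 2495.2, ∠ = arctan(2408/654) ≈ 74.81°
pole (s+200): 200 + j2408 → |·| = √(200²+2408²) = √5838464 ≈ 2416.3, ∠ = arctan(2408/200) ≈ 85.25°
pole (s+378): 378 + j2408 → |·| = √(378²+2408²) = √5941348 ≈ 2437.5, ∠ = arctan(2408/378) ≈ 81.08°
|H| = 10 · 6.0084e+06 / 5.8897e+06 ≈ 10.202
Gain = 20 log₁₀(10.202) ≈ 20.17 dB
∠H = 164.76° − 166.33° = -1.57°

20.2 dB, -1.6°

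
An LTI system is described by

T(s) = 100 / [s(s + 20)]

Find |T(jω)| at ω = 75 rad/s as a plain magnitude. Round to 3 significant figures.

At s = jω = j75:
pole (s+20): 20 + j75 → |·| = √(20²+75²) = √6025 ≈ 77.621, ∠ = arctan(75/20) ≈ 75.07°
pole at origin: |s| = 75, ∠ = 90.00° (in denominator)
|T| = 100 / 5821.6 ≈ 0.017177

0.0172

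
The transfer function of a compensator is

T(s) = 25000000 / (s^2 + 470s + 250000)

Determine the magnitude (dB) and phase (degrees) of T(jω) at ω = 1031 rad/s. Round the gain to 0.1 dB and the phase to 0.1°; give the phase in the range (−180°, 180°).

28.4 dB, -149.2°

At s = jω = j1031:
quadratic: (j1031)² + 470·j1031 + 250000 = -812961 + j484570 → |·| ≈ 9.4642e+05, ∠ ≈ 149.20°
|T| = 25000000 / 9.4642e+05 ≈ 26.415
Gain = 20 log₁₀(26.415) ≈ 28.44 dB
∠T = 0.00° − 149.20° = -149.20°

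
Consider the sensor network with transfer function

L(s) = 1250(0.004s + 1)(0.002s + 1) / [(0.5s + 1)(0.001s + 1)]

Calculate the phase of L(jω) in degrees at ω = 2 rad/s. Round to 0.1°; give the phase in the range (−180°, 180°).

-44.4°

At ω = 2 rad/s:
zero (1 + j2·0.004) = 1 + j0.008 → |·| ≈ 1, ∠ ≈ 0.46°
zero (1 + j2·0.002) = 1 + j0.004 → |·| ≈ 1, ∠ ≈ 0.23°
pole (1 + j2·0.5) = 1 + j1 → |·| ≈ 1.4142, ∠ ≈ 45.00°
pole (1 + j2·0.001) = 1 + j0.002 → |·| ≈ 1, ∠ ≈ 0.11°
∠L = (0.46° + 0.23°) − (45.00° + 0.11°) = -44.42°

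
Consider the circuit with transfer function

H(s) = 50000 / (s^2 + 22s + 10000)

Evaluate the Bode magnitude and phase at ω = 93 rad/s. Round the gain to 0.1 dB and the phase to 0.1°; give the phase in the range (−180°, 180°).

26.2 dB, -56.6°

At s = jω = j93:
quadratic: (j93)² + 22·j93 + 10000 = 1351 + j2046 → |·| ≈ 2451.8, ∠ ≈ 56.56°
|H| = 50000 / 2451.8 ≈ 20.393
Gain = 20 log₁₀(20.393) ≈ 26.19 dB
∠H = 0.00° − 56.56° = -56.56°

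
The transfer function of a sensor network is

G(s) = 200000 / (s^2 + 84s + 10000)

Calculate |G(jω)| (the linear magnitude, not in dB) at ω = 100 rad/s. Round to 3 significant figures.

23.8

At s = jω = j100:
quadratic: (j100)² + 84·j100 + 10000 = 0 + j8400 → |·| ≈ 8400, ∠ ≈ 90.00°
|G| = 200000 / 8400 ≈ 23.81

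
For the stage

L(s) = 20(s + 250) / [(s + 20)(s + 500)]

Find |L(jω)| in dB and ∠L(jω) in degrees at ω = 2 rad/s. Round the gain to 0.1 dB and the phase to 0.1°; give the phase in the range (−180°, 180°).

-6.1 dB, -5.5°

At s = jω = j2:
zero (s+250): 250 + j2 → |·| = √(250²+2²) = √62504 ≈ 250.01, ∠ = arctan(2/250) ≈ 0.46°
pole (s+20): 20 + j2 → |·| = √(20²+2²) = √404 ≈ 20.1, ∠ = arctan(2/20) ≈ 5.71°
pole (s+500): 500 + j2 → |·| = √(500²+2²) = √250004 ≈ 500, ∠ = arctan(2/500) ≈ 0.23°
|L| = 20 · 250.01 / 10050 ≈ 0.49753
Gain = 20 log₁₀(0.49753) ≈ -6.06 dB
∠L = 0.46° − 5.94° = -5.48°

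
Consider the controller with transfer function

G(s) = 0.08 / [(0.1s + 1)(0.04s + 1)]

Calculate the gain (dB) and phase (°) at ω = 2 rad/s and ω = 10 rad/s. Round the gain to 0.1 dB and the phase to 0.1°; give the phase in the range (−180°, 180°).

ω = 2: -22.1 dB, -15.9°; ω = 10: -25.6 dB, -66.8°

At ω = 2 rad/s:
pole (1 + j2·0.1) = 1 + j0.2 → |·| ≈ 1.0198, ∠ ≈ 11.31°
pole (1 + j2·0.04) = 1 + j0.08 → |·| ≈ 1.0032, ∠ ≈ 4.57°
|G| = 0.08 · 1 / (1.0198 · 1.0032) ≈ 0.078197
Gain = 20 log₁₀(0.078197) ≈ -22.14 dB
∠G = (0°) − (11.31° + 4.57°) = -15.88°

At ω = 10 rad/s:
pole (1 + j10·0.1) = 1 + j1 → |·| ≈ 1.4142, ∠ ≈ 45.00°
pole (1 + j10·0.04) = 1 + j0.4 → |·| ≈ 1.077, ∠ ≈ 21.80°
|G| = 0.08 · 1 / (1.4142 · 1.077) ≈ 0.052525
Gain = 20 log₁₀(0.052525) ≈ -25.59 dB
∠G = (0°) − (45.00° + 21.80°) = -66.80°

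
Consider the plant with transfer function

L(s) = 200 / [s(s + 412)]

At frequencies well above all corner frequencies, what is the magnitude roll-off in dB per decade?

Each pole contributes −20 dB/decade at high frequency; each zero contributes +20 dB/decade.
Net: 0 zero(s) − 2 pole(s) → -40 dB/decade.

-40 dB/decade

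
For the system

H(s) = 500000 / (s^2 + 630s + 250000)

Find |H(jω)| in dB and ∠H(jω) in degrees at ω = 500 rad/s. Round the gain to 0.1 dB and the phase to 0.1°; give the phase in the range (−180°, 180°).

At s = jω = j500:
quadratic: (j500)² + 630·j500 + 250000 = 0 + j315000 → |·| ≈ 3.15e+05, ∠ ≈ 90.00°
|H| = 500000 / 3.15e+05 ≈ 1.5873
Gain = 20 log₁₀(1.5873) ≈ 4.01 dB
∠H = 0.00° − 90.00° = -90.00°

4.0 dB, -90.0°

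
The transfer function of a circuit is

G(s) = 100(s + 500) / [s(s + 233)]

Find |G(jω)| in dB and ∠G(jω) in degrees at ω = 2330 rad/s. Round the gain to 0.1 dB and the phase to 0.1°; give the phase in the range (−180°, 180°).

At s = jω = j2330:
zero (s+500): 500 + j2330 → |·| = √(500²+2330²) = √5678900 ≈ 2383, ∠ = arctan(2330/500) ≈ 77.89°
pole (s+233): 233 + j2330 → |·| = √(233²+2330²) = √5483189 ≈ 2341.6, ∠ = arctan(2330/233) ≈ 84.29°
pole at origin: |s| = 2330, ∠ = 90.00° (in denominator)
|G| = 100 · 2383 / 5.4559e+06 ≈ 0.043677
Gain = 20 log₁₀(0.043677) ≈ -27.19 dB
∠G = 77.89° − 174.29° = -96.40°

-27.2 dB, -96.4°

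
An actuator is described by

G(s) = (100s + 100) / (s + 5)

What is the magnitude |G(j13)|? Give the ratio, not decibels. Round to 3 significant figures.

93.6

Substitute s = j13:
Numerator: 100(j13) + 100 = 100 + j1300
Denominator: (j13) + 5 = 5 + j13
|N| = √(100² + 1300²) ≈ 1303.8, ∠N ≈ 85.60°
|D| = √(5² + 13²) ≈ 13.928, ∠D ≈ 68.96°
|G| = 1303.8 / 13.928 ≈ 93.61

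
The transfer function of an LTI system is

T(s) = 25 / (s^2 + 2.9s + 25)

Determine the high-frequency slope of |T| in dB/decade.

Each pole contributes −20 dB/decade at high frequency; each zero contributes +20 dB/decade.
Net: 0 zero(s) − 2 pole(s) → -40 dB/decade.

-40 dB/decade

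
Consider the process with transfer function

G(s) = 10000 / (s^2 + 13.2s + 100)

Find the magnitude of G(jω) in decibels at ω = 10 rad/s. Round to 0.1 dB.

37.6 dB

At s = jω = j10:
quadratic: (j10)² + 13.2·j10 + 100 = 0 + j132 → |·| ≈ 132, ∠ ≈ 90.00°
|G| = 10000 / 132 ≈ 75.758
Gain = 20 log₁₀(75.758) ≈ 37.59 dB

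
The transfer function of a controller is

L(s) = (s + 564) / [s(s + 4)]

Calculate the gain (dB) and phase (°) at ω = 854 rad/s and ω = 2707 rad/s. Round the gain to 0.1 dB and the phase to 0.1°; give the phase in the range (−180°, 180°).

At s = jω = j854:
zero (s+564): 564 + j854 → |·| = √(564²+854²) = √1047412 ≈ 1023.4, ∠ = arctan(854/564) ≈ 56.56°
pole (s+4): 4 + j854 → |·| = √(4²+854²) = √729332 ≈ 854.01, ∠ = arctan(854/4) ≈ 89.73°
pole at origin: |s| = 854, ∠ = 90.00° (in denominator)
|L| = 1 · 1023.4 / 7.2932e+05 ≈ 0.0014032
Gain = 20 log₁₀(0.0014032) ≈ -57.06 dB
∠L = 56.56° − 179.73° = -123.17°

At s = jω = j2707:
zero (s+564): 564 + j2707 → |·| = √(564²+2707²) = √7645945 ≈ 2765.1, ∠ = arctan(2707/564) ≈ 78.23°
pole (s+4): 4 + j2707 → |·| = √(4²+2707²) = √7327865 ≈ 2707, ∠ = arctan(2707/4) ≈ 89.92°
pole at origin: |s| = 2707, ∠ = 90.00° (in denominator)
|L| = 1 · 2765.1 / 7.3278e+06 ≈ 0.00037734
Gain = 20 log₁₀(0.00037734) ≈ -68.47 dB
∠L = 78.23° − 179.92° = -101.69°

ω = 854: -57.1 dB, -123.2°; ω = 2707: -68.5 dB, -101.7°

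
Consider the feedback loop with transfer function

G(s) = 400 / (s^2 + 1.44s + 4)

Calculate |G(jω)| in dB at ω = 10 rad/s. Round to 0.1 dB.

12.3 dB

At s = jω = j10:
quadratic: (j10)² + 1.44·j10 + 4 = -96 + j14.4 → |·| ≈ 97.074, ∠ ≈ 171.47°
|G| = 400 / 97.074 ≈ 4.1206
Gain = 20 log₁₀(4.1206) ≈ 12.30 dB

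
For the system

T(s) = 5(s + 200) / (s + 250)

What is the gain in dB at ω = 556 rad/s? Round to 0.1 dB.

At s = jω = j556:
zero (s+200): 200 + j556 → |·| = √(200²+556²) = √349136 ≈ 590.88, ∠ = arctan(556/200) ≈ 70.22°
pole (s+250): 250 + j556 → |·| = √(250²+556²) = √371636 ≈ 609.62, ∠ = arctan(556/250) ≈ 65.79°
|T| = 5 · 590.88 / 609.62 ≈ 4.8463
Gain = 20 log₁₀(4.8463) ≈ 13.71 dB

13.7 dB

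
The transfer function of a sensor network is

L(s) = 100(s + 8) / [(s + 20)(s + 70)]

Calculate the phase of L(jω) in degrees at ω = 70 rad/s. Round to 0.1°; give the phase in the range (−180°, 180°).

-35.6°

At s = jω = j70:
zero (s+8): 8 + j70 → |·| = √(8²+70²) = √4964 ≈ 70.456, ∠ = arctan(70/8) ≈ 83.48°
pole (s+20): 20 + j70 → |·| = √(20²+70²) = √5300 ≈ 72.801, ∠ = arctan(70/20) ≈ 74.05°
pole (s+70): 70 + j70 → |·| = √(70²+70²) = √9800 ≈ 98.995, ∠ = arctan(70/70) ≈ 45.00°
∠L = 83.48° − 119.05° = -35.57°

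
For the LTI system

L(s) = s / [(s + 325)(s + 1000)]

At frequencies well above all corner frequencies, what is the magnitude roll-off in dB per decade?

Each pole contributes −20 dB/decade at high frequency; each zero contributes +20 dB/decade.
Net: 1 zero(s) − 2 pole(s) → -20 dB/decade.

-20 dB/decade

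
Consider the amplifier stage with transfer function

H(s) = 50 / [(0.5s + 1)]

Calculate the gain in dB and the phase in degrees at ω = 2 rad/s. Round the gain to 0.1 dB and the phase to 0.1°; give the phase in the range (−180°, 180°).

31.0 dB, -45.0°

At ω = 2 rad/s:
pole (1 + j2·0.5) = 1 + j1 → |·| ≈ 1.4142, ∠ ≈ 45.00°
|H| = 50 · 1 / (1.4142) ≈ 35.356
Gain = 20 log₁₀(35.356) ≈ 30.97 dB
∠H = (0°) − (45.00°) = -45.00°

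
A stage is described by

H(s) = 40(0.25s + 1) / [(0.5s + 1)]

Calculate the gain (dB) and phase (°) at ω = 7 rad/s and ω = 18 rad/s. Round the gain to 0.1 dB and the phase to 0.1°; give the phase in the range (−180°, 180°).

ω = 7: 26.9 dB, -13.8°; ω = 18: 26.2 dB, -6.2°

At ω = 7 rad/s:
zero (1 + j7·0.25) = 1 + j1.75 → |·| ≈ 2.0156, ∠ ≈ 60.26°
pole (1 + j7·0.5) = 1 + j3.5 → |·| ≈ 3.6401, ∠ ≈ 74.05°
|H| = 40 · 2.0156 / (3.6401) ≈ 22.149
Gain = 20 log₁₀(22.149) ≈ 26.91 dB
∠H = (60.26°) − (74.05°) = -13.79°

At ω = 18 rad/s:
zero (1 + j18·0.25) = 1 + j4.5 → |·| ≈ 4.6098, ∠ ≈ 77.47°
pole (1 + j18·0.5) = 1 + j9 → |·| ≈ 9.0554, ∠ ≈ 83.66°
|H| = 40 · 4.6098 / (9.0554) ≈ 20.363
Gain = 20 log₁₀(20.363) ≈ 26.18 dB
∠H = (77.47°) − (83.66°) = -6.19°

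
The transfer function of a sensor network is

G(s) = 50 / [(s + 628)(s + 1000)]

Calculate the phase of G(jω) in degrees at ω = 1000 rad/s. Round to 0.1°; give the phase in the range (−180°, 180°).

-102.9°

At s = jω = j1000:
pole (s+628): 628 + j1000 → |·| = √(628²+1000²) = √1394384 ≈ 1180.8, ∠ = arctan(1000/628) ≈ 57.87°
pole (s+1000): 1000 + j1000 → |·| = √(1000²+1000²) = √2000000 ≈ 1414.2, ∠ = arctan(1000/1000) ≈ 45.00°
∠G = 0.00° − 102.87° = -102.87°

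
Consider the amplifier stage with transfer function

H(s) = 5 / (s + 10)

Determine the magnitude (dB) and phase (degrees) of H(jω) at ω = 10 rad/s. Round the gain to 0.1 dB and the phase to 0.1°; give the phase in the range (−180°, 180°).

At s = jω = j10:
pole (s+10): 10 + j10 → |·| = √(10²+10²) = √200 ≈ 14.142, ∠ = arctan(10/10) ≈ 45.00°
|H| = 5 / 14.142 ≈ 0.35356
Gain = 20 log₁₀(0.35356) ≈ -9.03 dB
∠H = 0.00° − 45.00° = -45.00°

-9.0 dB, -45.0°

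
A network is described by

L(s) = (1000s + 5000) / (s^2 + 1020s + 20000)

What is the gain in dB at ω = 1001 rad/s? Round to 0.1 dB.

Substitute s = j1001:
Numerator: 1000(j1001) + 5000 = 5000 + j1001000
Denominator: (j1001)^2 + 1020(j1001) + 20000 = -982001 + j1021020
|N| = √(5000² + 1001000²) ≈ 1.001e+06, ∠N ≈ 89.71°
|D| = √(982001² + 1021020²) ≈ 1.4166e+06, ∠D ≈ 133.88°
|L| = 1.001e+06 / 1.4166e+06 ≈ 0.70662
Gain = 20 log₁₀(0.70662) ≈ -3.02 dB

-3.0 dB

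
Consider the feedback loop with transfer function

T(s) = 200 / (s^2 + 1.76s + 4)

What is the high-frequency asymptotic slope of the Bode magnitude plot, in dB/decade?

-40 dB/decade

Each pole contributes −20 dB/decade at high frequency; each zero contributes +20 dB/decade.
Net: 0 zero(s) − 2 pole(s) → -40 dB/decade.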